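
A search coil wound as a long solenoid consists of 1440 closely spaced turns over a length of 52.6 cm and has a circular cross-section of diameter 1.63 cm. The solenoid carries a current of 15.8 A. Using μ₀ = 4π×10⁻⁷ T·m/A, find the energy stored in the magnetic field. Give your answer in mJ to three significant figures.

A = π(d/2)² = π(8.150×10^-3 m)² = 2.087×10^-4 m².
L = μ₀N²A/ℓ = (4π×10⁻⁷)(1440)²(2.087×10^-4)/(0.526) = 1.034×10^-3 H.
U = ½LI² = ½(1.034×10^-3)(15.8)² = 0.129 J.

U ≈ 129 mJ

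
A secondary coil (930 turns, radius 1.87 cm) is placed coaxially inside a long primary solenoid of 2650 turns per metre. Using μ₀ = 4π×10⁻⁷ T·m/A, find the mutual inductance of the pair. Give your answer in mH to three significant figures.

M ≈ 3.40 mH

The outer solenoid produces a uniform field B₁ = μ₀n₁I₁ across the inner coil,
so the flux linkage is N₂Φ = N₂B₁A₂ = μ₀n₁N₂A₂·I₁, giving M = μ₀n₁N₂A₂.
A₂ = πr² = π(1.870×10^-2 m)² = 1.099×10^-3 m².
M = (4π×10⁻⁷)(2650)(930)(1.099×10^-3) = 3.402×10^-3 H.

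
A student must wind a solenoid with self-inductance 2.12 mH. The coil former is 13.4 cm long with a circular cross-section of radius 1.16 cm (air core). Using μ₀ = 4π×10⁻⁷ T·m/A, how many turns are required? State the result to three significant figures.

A = πr² = π(1.160×10^-2 m)² = 4.227×10^-4 m².
From L = μ₀N²A/ℓ, N = √(Lℓ / (μ₀A)).
N = √[(2.120×10^-3)(0.134) / ((4π×10⁻⁷)×4.227×10^-4)] = √(5.348×10^5) ≈ 731.3.

N ≈ 731 turns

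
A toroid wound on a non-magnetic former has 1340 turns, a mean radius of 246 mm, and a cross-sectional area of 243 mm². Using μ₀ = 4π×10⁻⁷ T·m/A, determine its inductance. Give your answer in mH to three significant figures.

For a thin toroid, L = μ₀N²A/(2πR).
L = (4π×10⁻⁷)(1340)²(2.430×10^-4) / (2π×0.246 m) = 3.547×10^-4 H.

L ≈ 0.355 mH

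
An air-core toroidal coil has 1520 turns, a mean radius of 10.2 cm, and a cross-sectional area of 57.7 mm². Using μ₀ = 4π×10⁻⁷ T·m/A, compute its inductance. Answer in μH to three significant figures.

L ≈ 261 μH

For a thin toroid, L = μ₀N²A/(2πR).
L = (4π×10⁻⁷)(1520)²(5.770×10^-5) / (2π×0.102 m) = 2.614×10^-4 H.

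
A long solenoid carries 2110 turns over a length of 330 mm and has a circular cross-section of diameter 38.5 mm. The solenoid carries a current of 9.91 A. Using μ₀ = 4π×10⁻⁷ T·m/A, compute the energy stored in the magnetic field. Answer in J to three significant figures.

A = π(d/2)² = π(1.925×10^-2 m)² = 1.164×10^-3 m².
L = μ₀N²A/ℓ = (4π×10⁻⁷)(2110)²(1.164×10^-3)/(0.33) = 1.974×10^-2 H.
U = ½LI² = ½(1.974×10^-2)(9.91)² = 0.9691 J.

U ≈ 0.969 J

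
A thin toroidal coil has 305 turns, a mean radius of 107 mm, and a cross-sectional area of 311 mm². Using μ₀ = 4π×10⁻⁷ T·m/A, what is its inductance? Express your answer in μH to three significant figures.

For a thin toroid, L = μ₀N²A/(2πR).
L = (4π×10⁻⁷)(305)²(3.110×10^-4) / (2π×0.107 m) = 5.408×10^-5 H.

L ≈ 54.1 μH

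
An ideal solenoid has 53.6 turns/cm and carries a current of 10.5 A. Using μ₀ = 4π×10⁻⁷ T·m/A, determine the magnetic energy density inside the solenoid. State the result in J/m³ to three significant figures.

u ≈ 1990 J/m³

B = μ₀nI = (4π×10⁻⁷)(5.360×10^3)(10.5) = 7.072×10^-2 T.
u = B²/(2μ₀) = (7.072×10^-2)²/(2×4π×10⁻⁷) = 1.990×10^3 J/m³.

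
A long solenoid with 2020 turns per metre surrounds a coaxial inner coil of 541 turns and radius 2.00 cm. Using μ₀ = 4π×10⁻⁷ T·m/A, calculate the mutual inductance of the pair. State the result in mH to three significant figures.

M ≈ 1.73 mH

The outer solenoid produces a uniform field B₁ = μ₀n₁I₁ across the inner coil,
so the flux linkage is N₂Φ = N₂B₁A₂ = μ₀n₁N₂A₂·I₁, giving M = μ₀n₁N₂A₂.
A₂ = πr² = π(2.000×10^-2 m)² = 1.257×10^-3 m².
M = (4π×10⁻⁷)(2020)(541)(1.257×10^-3) = 1.726×10^-3 H.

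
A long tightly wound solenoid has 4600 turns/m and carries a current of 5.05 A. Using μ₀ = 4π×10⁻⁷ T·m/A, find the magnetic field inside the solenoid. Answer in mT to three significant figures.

Inside a long solenoid, B = μ₀nI.
B = (4π×10⁻⁷)(4.600×10^3 m⁻¹)(5.05 A) = 2.919×10^-2 T.

B ≈ 29.2 mT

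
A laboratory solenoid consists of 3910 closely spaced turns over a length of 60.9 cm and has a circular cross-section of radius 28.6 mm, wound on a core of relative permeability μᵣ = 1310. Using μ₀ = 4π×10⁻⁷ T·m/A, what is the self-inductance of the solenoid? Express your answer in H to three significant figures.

L ≈ 106 H

A = πr² = π(2.860×10^-2 m)² = 2.570×10^-3 m².
For a long solenoid, L = μ₀μᵣN²A/ℓ.
L = (4π×10⁻⁷)(1310)(3910)²(2.570×10^-3)/(0.609 m) = 106.2 H.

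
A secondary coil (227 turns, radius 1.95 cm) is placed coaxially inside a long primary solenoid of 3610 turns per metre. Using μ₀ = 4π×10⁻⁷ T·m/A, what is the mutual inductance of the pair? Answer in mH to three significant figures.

The outer solenoid produces a uniform field B₁ = μ₀n₁I₁ across the inner coil,
so the flux linkage is N₂Φ = N₂B₁A₂ = μ₀n₁N₂A₂·I₁, giving M = μ₀n₁N₂A₂.
A₂ = πr² = π(1.950×10^-2 m)² = 1.1946×10^-3 m².
M = (4π×10⁻⁷)(3610)(227)(1.1946×10^-3) = 1.230×10^-3 H.

M ≈ 1.23 mH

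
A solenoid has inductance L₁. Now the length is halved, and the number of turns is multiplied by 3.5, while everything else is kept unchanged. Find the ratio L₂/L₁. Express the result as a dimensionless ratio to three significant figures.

For a solenoid, L ∝ μᵣN²A/ℓ.
L₂/L₁ = (0.5)^-1 × (3.5)^2 = 24.5.

L₂/L₁ = 24.5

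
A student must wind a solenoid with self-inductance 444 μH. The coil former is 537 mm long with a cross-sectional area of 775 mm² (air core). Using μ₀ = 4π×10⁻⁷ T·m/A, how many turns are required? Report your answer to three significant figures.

A = 775 mm² = 7.750×10^-4 m².
From L = μ₀N²A/ℓ, N = √(Lℓ / (μ₀A)).
N = √[(4.440×10^-4)(0.537) / ((4π×10⁻⁷)×7.750×10^-4)] = √(2.448×10^5) ≈ 494.8.

N ≈ 495 turns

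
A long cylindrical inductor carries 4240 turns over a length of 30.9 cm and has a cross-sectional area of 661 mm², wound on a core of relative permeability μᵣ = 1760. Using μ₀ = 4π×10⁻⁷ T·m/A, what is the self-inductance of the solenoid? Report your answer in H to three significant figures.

L ≈ 85.1 H

A = 661 mm² = 6.610×10^-4 m².
For a long solenoid, L = μ₀μᵣN²A/ℓ.
L = (4π×10⁻⁷)(1760)(4240)²(6.610×10^-4)/(0.309 m) = 85.05 H.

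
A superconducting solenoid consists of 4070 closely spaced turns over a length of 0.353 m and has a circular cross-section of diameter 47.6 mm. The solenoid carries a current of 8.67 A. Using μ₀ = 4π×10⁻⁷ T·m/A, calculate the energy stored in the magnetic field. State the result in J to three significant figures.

U ≈ 3.94 J

A = π(d/2)² = π(2.380×10^-2 m)² = 1.780×10^-3 m².
L = μ₀N²A/ℓ = (4π×10⁻⁷)(4070)²(1.780×10^-3)/(0.353) = 0.1049 H.
U = ½LI² = ½(0.1049)(8.67)² = 3.944 J.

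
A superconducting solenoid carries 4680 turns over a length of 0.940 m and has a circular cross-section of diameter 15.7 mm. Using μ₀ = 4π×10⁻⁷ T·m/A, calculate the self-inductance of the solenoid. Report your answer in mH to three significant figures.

A = π(d/2)² = π(7.850×10^-3 m)² = 1.936×10^-4 m².
For a long solenoid, L = μ₀N²A/ℓ.
L = (4π×10⁻⁷)(4680)²(1.936×10^-4)/(0.94 m) = 5.668×10^-3 H.

L ≈ 5.67 mH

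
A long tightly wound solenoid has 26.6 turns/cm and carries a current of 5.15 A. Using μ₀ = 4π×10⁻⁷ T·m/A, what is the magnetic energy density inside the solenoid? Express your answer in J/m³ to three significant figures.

u ≈ 118 J/m³

B = μ₀nI = (4π×10⁻⁷)(2.660×10^3)(5.15) = 1.721×10^-2 T.
u = B²/(2μ₀) = (1.721×10^-2)²/(2×4π×10⁻⁷) = 117.9 J/m³.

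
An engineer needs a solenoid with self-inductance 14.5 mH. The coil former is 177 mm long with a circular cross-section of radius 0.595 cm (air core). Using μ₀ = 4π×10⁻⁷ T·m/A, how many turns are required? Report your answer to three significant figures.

A = πr² = π(5.950×10^-3 m)² = 1.112×10^-4 m².
From L = μ₀N²A/ℓ, N = √(Lℓ / (μ₀A)).
N = √[(1.450×10^-2)(0.177) / ((4π×10⁻⁷)×1.112×10^-4)] = √(1.836×10^7) ≈ 4285.2.

N ≈ 4290 turns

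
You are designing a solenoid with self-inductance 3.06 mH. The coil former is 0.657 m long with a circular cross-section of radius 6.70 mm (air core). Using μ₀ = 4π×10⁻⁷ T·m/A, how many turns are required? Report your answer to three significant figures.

A = πr² = π(6.700×10^-3 m)² = 1.410×10^-4 m².
From L = μ₀N²A/ℓ, N = √(Lℓ / (μ₀A)).
N = √[(3.060×10^-3)(0.657) / ((4π×10⁻⁷)×1.410×10^-4)] = √(1.134×10^7) ≈ 3368.1.

N ≈ 3370 turns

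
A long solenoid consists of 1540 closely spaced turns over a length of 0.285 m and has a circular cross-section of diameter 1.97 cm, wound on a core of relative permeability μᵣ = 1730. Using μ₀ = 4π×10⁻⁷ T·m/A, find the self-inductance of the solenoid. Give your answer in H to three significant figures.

L ≈ 5.51 H

A = π(d/2)² = π(9.850×10^-3 m)² = 3.048×10^-4 m².
For a long solenoid, L = μ₀μᵣN²A/ℓ.
L = (4π×10⁻⁷)(1730)(1540)²(3.048×10^-4)/(0.285 m) = 5.514 H.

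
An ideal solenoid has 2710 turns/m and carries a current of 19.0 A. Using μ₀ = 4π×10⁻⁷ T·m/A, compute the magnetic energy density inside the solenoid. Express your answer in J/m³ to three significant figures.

B = μ₀nI = (4π×10⁻⁷)(2.710×10^3)(19.0) = 6.470×10^-2 T.
u = B²/(2μ₀) = (6.470×10^-2)²/(2×4π×10⁻⁷) = 1.666×10^3 J/m³.

u ≈ 1670 J/m³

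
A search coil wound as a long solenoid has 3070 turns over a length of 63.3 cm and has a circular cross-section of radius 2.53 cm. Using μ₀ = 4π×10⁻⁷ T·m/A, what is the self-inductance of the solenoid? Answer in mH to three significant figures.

L ≈ 37.6 mH

A = πr² = π(2.530×10^-2 m)² = 2.011×10^-3 m².
For a long solenoid, L = μ₀N²A/ℓ.
L = (4π×10⁻⁷)(3070)²(2.011×10^-3)/(0.633 m) = 3.762×10^-2 H.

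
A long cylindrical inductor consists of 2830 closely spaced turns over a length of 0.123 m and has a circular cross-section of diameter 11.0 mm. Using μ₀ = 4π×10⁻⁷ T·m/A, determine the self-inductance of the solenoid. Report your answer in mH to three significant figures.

L ≈ 7.78 mH

A = π(d/2)² = π(5.500×10^-3 m)² = 9.503×10^-5 m².
For a long solenoid, L = μ₀N²A/ℓ.
L = (4π×10⁻⁷)(2830)²(9.503×10^-5)/(0.123 m) = 7.776×10^-3 H.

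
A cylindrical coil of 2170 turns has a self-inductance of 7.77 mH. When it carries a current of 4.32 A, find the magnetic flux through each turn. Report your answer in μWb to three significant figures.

Φ_B ≈ 15.5 μWb

From L = NΦ_B/I, the flux per turn is Φ_B = LI/N.
Φ_B = (7.770×10^-3 H)(4.32 A)/2170 = 1.547×10^-5 Wb.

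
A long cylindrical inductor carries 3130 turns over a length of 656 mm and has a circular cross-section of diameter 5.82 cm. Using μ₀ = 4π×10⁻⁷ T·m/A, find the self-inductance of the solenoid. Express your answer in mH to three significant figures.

L ≈ 49.9 mH

A = π(d/2)² = π(2.910×10^-2 m)² = 2.660×10^-3 m².
For a long solenoid, L = μ₀N²A/ℓ.
L = (4π×10⁻⁷)(3130)²(2.660×10^-3)/(0.656 m) = 4.993×10^-2 H.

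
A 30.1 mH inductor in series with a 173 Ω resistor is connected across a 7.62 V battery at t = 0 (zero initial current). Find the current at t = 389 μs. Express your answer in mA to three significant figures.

I ≈ 39.3 mA

τ = L/R = 3.010×10^-2/173 = 1.740×10^-4 s; final current I_∞ = ε/R = 7.62/173 = 4.4046×10^-2 A.
I(t) = I_∞(1 − e^(−t/τ)) with t/τ = 2.236.
I = (4.4046×10^-2)(1 − e^(−2.236)) = 3.934×10^-2 A.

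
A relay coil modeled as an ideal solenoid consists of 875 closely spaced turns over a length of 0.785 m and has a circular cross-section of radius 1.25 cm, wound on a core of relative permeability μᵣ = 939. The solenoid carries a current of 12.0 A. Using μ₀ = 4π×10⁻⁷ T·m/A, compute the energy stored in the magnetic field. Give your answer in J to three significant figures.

U ≈ 40.7 J

A = πr² = π(1.250×10^-2 m)² = 4.909×10^-4 m².
L = μ₀μᵣN²A/ℓ = (4π×10⁻⁷)(939)(875)²(4.909×10^-4)/(0.785) = 0.5649 H.
U = ½LI² = ½(0.5649)(12.0)² = 40.67 J.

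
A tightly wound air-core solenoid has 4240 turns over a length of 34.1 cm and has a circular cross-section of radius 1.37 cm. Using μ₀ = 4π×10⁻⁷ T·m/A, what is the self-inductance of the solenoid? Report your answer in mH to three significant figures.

A = πr² = π(1.370×10^-2 m)² = 5.896×10^-4 m².
For a long solenoid, L = μ₀N²A/ℓ.
L = (4π×10⁻⁷)(4240)²(5.896×10^-4)/(0.341 m) = 3.906×10^-2 H.

L ≈ 39.1 mH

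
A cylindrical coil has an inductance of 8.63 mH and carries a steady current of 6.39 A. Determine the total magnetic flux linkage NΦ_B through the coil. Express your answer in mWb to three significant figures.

NΦ_B ≈ 55.1 mWb

From L = NΦ_B/I, the flux linkage is NΦ_B = LI.
NΦ_B = (8.630×10^-3 H)(6.39 A) = 5.5146×10^-2 Wb.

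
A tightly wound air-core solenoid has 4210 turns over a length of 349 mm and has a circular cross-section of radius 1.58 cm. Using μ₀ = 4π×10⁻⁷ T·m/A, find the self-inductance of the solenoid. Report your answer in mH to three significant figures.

A = πr² = π(1.580×10^-2 m)² = 7.843×10^-4 m².
For a long solenoid, L = μ₀N²A/ℓ.
L = (4π×10⁻⁷)(4210)²(7.843×10^-4)/(0.349 m) = 5.005×10^-2 H.

L ≈ 50.1 mH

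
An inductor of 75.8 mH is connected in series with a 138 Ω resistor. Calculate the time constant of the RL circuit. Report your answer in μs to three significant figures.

τ = L/R = (7.580×10^-2 H)/(138 Ω) = 5.493×10^-4 s.

τ ≈ 549 μs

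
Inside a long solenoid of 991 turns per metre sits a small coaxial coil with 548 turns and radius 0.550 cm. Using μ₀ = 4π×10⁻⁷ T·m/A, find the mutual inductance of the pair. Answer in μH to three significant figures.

M ≈ 64.9 μH

The outer solenoid produces a uniform field B₁ = μ₀n₁I₁ across the inner coil,
so the flux linkage is N₂Φ = N₂B₁A₂ = μ₀n₁N₂A₂·I₁, giving M = μ₀n₁N₂A₂.
A₂ = πr² = π(5.500×10^-3 m)² = 9.503×10^-5 m².
M = (4π×10⁻⁷)(991)(548)(9.503×10^-5) = 6.485×10^-5 H.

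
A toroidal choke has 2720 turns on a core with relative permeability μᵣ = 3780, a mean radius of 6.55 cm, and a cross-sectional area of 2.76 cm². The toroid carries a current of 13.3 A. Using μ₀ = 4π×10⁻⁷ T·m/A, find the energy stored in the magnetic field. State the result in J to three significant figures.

L = μ₀μᵣN²A/(2πR) = (4π×10⁻⁷)(3780)(2720)²(2.760×10^-4)/(2π×6.550×10^-2) = 23.57 H.
U = ½LI² = ½(23.57)(13.3)² = 2.084×10^3 J.

U ≈ 2080 J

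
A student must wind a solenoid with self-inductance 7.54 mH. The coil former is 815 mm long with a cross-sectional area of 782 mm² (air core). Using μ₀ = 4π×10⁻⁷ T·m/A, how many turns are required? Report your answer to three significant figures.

N ≈ 2500 turns

A = 782 mm² = 7.820×10^-4 m².
From L = μ₀N²A/ℓ, N = √(Lℓ / (μ₀A)).
N = √[(7.540×10^-3)(0.815) / ((4π×10⁻⁷)×7.820×10^-4)] = √(6.253×10^6) ≈ 2500.7.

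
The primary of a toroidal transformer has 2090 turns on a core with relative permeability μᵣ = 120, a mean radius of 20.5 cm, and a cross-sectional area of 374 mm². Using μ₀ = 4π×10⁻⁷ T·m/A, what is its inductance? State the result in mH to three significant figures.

L ≈ 191 mH

For a thin toroid, L = μ₀μᵣN²A/(2πR).
L = (4π×10⁻⁷)(120)(2090)²(3.740×10^-4) / (2π×0.205 m) = 0.1913 H.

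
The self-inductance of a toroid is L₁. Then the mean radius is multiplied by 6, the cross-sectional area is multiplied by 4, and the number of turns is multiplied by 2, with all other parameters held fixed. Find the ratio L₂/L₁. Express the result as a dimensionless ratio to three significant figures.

L₂/L₁ = 2.67

For a toroid, L ∝ μᵣN²A/R.
L₂/L₁ = (6)^-1 × (4) × (2)^2 = 2.67.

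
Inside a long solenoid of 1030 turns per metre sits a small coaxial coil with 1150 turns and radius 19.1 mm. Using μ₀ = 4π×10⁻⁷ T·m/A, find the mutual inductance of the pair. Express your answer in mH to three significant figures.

M ≈ 1.71 mH

The outer solenoid produces a uniform field B₁ = μ₀n₁I₁ across the inner coil,
so the flux linkage is N₂Φ = N₂B₁A₂ = μ₀n₁N₂A₂·I₁, giving M = μ₀n₁N₂A₂.
A₂ = πr² = π(1.910×10^-2 m)² = 1.146×10^-3 m².
M = (4π×10⁻⁷)(1030)(1150)(1.146×10^-3) = 1.706×10^-3 H.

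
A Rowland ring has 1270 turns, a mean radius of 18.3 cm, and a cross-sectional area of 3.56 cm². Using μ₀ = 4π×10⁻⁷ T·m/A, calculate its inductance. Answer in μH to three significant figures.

For a thin toroid, L = μ₀N²A/(2πR).
L = (4π×10⁻⁷)(1270)²(3.560×10^-4) / (2π×0.183 m) = 6.275×10^-4 H.

L ≈ 628 μH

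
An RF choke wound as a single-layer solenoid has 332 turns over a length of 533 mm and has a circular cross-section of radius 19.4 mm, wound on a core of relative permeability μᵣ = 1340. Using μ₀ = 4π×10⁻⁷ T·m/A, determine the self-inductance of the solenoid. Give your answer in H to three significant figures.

L ≈ 0.412 H

A = πr² = π(1.940×10^-2 m)² = 1.182×10^-3 m².
For a long solenoid, L = μ₀μᵣN²A/ℓ.
L = (4π×10⁻⁷)(1340)(332)²(1.182×10^-3)/(0.533 m) = 0.4117 H.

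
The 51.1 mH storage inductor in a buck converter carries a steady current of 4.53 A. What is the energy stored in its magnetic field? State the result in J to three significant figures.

U ≈ 0.524 J

Stored magnetic energy: U = ½LI².
U = ½(5.110×10^-2 H)(4.53 A)² = 0.5243 J.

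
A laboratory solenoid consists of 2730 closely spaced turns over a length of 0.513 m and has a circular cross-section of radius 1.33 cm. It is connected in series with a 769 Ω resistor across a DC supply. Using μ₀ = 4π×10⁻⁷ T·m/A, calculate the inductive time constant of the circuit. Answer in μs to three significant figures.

A = πr² = π(1.330×10^-2 m)² = 5.557×10^-4 m².
L = μ₀N²A/ℓ = (4π×10⁻⁷)(2730)²(5.557×10^-4)/(0.513) = 1.0145×10^-2 H.
τ = L/R = (1.0145×10^-2)/(769) = 1.319×10^-5 s.

τ ≈ 13.2 μs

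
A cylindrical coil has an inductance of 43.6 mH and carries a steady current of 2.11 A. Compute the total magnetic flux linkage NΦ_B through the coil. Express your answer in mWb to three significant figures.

From L = NΦ_B/I, the flux linkage is NΦ_B = LI.
NΦ_B = (4.360×10^-2 H)(2.11 A) = 9.200×10^-2 Wb.

NΦ_B ≈ 92.0 mWb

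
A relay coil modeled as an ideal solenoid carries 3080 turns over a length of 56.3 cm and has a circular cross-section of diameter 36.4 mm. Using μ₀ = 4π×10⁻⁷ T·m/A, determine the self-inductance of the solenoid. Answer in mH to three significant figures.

A = π(d/2)² = π(1.820×10^-2 m)² = 1.041×10^-3 m².
For a long solenoid, L = μ₀N²A/ℓ.
L = (4π×10⁻⁷)(3080)²(1.041×10^-3)/(0.563 m) = 2.203×10^-2 H.

L ≈ 22.0 mH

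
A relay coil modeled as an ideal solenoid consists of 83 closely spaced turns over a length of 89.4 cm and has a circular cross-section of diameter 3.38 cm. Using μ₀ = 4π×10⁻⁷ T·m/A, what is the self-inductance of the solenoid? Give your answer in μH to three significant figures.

A = π(d/2)² = π(1.690×10^-2 m)² = 8.973×10^-4 m².
For a long solenoid, L = μ₀N²A/ℓ.
L = (4π×10⁻⁷)(83)²(8.973×10^-4)/(0.894 m) = 8.689×10^-6 H.

L ≈ 8.69 μH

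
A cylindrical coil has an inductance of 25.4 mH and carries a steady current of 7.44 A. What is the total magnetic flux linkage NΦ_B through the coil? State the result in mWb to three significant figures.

NΦ_B ≈ 189 mWb

From L = NΦ_B/I, the flux linkage is NΦ_B = LI.
NΦ_B = (2.540×10^-2 H)(7.44 A) = 0.189 Wb.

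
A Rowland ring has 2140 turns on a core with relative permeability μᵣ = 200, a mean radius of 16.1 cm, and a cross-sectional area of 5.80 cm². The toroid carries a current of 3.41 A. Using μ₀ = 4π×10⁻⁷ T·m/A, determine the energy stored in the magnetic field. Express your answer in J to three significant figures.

L = μ₀μᵣN²A/(2πR) = (4π×10⁻⁷)(200)(2140)²(5.800×10^-4)/(2π×0.161) = 0.6599 H.
U = ½LI² = ½(0.6599)(3.41)² = 3.837 J.

U ≈ 3.84 J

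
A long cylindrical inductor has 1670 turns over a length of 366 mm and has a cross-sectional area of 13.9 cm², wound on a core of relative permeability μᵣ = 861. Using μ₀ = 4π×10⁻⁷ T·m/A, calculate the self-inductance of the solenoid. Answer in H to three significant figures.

L ≈ 11.5 H

A = 13.9 cm² = 1.390×10^-3 m².
For a long solenoid, L = μ₀μᵣN²A/ℓ.
L = (4π×10⁻⁷)(861)(1670)²(1.390×10^-3)/(0.366 m) = 11.46 H.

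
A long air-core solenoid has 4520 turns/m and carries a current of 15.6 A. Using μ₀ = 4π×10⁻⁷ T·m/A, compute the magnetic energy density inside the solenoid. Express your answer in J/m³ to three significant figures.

B = μ₀nI = (4π×10⁻⁷)(4.520×10^3)(15.6) = 8.861×10^-2 T.
u = B²/(2μ₀) = (8.861×10^-2)²/(2×4π×10⁻⁷) = 3.124×10^3 J/m³.

u ≈ 3120 J/m³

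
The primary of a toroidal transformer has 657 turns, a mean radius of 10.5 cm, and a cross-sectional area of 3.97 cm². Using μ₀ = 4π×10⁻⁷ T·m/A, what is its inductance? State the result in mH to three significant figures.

L ≈ 0.326 mH

For a thin toroid, L = μ₀N²A/(2πR).
L = (4π×10⁻⁷)(657)²(3.970×10^-4) / (2π×0.105 m) = 3.264×10^-4 H.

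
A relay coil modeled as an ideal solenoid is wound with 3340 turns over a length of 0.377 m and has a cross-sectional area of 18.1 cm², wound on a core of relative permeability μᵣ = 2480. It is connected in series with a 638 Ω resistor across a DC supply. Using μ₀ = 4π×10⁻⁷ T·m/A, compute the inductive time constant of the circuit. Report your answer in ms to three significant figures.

τ ≈ 262 ms

A = 18.1 cm² = 1.810×10^-3 m².
L = μ₀μᵣN²A/ℓ = (4π×10⁻⁷)(2480)(3340)²(1.810×10^-3)/(0.377) = 166.9 H.
τ = L/R = (166.9)/(638) = 0.2616 s.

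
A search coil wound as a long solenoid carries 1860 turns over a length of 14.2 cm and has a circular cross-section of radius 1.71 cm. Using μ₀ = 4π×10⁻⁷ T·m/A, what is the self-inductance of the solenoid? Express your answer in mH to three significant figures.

A = πr² = π(1.710×10^-2 m)² = 9.186×10^-4 m².
For a long solenoid, L = μ₀N²A/ℓ.
L = (4π×10⁻⁷)(1860)²(9.186×10^-4)/(0.142 m) = 2.812×10^-2 H.

L ≈ 28.1 mH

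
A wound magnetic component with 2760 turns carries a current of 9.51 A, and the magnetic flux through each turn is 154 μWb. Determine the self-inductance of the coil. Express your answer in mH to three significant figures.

Self-inductance is defined by L = NΦ_B/I (flux linkage over current).
L = (2760)(1.540×10^-4 Wb)/(9.51 A) = 4.469×10^-2 H.

L ≈ 44.7 mH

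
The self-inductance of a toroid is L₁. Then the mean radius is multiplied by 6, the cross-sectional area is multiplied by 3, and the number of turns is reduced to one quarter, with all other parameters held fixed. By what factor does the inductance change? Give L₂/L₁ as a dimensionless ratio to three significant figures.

For a toroid, L ∝ μᵣN²A/R.
L₂/L₁ = (6)^-1 × (3) × (0.25)^2 = 0.0313.

L₂/L₁ = 0.0313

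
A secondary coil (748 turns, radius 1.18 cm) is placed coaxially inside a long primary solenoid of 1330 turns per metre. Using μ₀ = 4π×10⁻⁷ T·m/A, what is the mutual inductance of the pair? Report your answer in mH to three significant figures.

M ≈ 0.547 mH

The outer solenoid produces a uniform field B₁ = μ₀n₁I₁ across the inner coil,
so the flux linkage is N₂Φ = N₂B₁A₂ = μ₀n₁N₂A₂·I₁, giving M = μ₀n₁N₂A₂.
A₂ = πr² = π(1.180×10^-2 m)² = 4.374×10^-4 m².
M = (4π×10⁻⁷)(1330)(748)(4.374×10^-4) = 5.469×10^-4 H.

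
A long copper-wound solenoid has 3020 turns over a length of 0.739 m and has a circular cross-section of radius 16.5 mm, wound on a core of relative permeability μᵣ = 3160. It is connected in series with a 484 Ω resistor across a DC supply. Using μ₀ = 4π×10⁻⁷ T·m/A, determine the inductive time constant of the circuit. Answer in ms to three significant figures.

τ ≈ 86.6 ms

A = πr² = π(1.650×10^-2 m)² = 8.553×10^-4 m².
L = μ₀μᵣN²A/ℓ = (4π×10⁻⁷)(3160)(3020)²(8.553×10^-4)/(0.739) = 41.92 H.
τ = L/R = (41.92)/(484) = 8.660×10^-2 s.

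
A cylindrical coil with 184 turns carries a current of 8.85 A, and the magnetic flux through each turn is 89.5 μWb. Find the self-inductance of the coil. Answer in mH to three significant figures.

Self-inductance is defined by L = NΦ_B/I (flux linkage over current).
L = (184)(8.950×10^-5 Wb)/(8.85 A) = 1.861×10^-3 H.

L ≈ 1.86 mH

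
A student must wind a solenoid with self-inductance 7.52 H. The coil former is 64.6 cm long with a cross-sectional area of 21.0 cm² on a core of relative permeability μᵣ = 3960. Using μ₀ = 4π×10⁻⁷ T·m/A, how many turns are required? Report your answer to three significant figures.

N ≈ 682 turns

A = 21.0 cm² = 2.100×10^-3 m².
From L = μ₀μᵣN²A/ℓ, N = √(Lℓ / (μ₀μᵣA)).
N = √[(7.52)(0.646) / ((4π×10⁻⁷)(3960)×2.100×10^-3)] = √(4.649×10^5) ≈ 681.8.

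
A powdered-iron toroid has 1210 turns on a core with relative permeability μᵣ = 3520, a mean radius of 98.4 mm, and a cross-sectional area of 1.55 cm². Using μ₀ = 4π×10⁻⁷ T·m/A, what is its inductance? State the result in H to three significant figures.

L ≈ 1.62 H

For a thin toroid, L = μ₀μᵣN²A/(2πR).
L = (4π×10⁻⁷)(3520)(1210)²(1.550×10^-4) / (2π×9.840×10^-2 m) = 1.624 H.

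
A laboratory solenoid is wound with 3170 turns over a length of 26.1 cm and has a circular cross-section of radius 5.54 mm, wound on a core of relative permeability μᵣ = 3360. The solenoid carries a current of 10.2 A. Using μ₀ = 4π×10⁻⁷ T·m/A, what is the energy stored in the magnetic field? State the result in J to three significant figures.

A = πr² = π(5.540×10^-3 m)² = 9.642×10^-5 m².
L = μ₀μᵣN²A/ℓ = (4π×10⁻⁷)(3360)(3170)²(9.642×10^-5)/(0.261) = 15.67 H.
U = ½LI² = ½(15.67)(10.2)² = 815.4 J.

U ≈ 815 J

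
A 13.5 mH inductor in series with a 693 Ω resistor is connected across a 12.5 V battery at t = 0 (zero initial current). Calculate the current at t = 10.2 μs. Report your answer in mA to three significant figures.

τ = L/R = 1.350×10^-2/693 = 1.948×10^-5 s; final current I_∞ = ε/R = 12.5/693 = 1.804×10^-2 A.
I(t) = I_∞(1 − e^(−t/τ)) with t/τ = 0.524.
I = (1.804×10^-2)(1 − e^(−0.524)) = 7.352×10^-3 A.

I ≈ 7.35 mA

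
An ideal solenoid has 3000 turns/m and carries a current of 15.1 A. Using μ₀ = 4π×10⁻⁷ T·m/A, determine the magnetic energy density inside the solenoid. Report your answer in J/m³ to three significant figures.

B = μ₀nI = (4π×10⁻⁷)(3.000×10^3)(15.1) = 5.693×10^-2 T.
u = B²/(2μ₀) = (5.693×10^-2)²/(2×4π×10⁻⁷) = 1.289×10^3 J/m³.

u ≈ 1290 J/m³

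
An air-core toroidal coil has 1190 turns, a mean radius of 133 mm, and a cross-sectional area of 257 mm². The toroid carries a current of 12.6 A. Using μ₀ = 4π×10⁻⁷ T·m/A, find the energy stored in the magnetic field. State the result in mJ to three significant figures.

L = μ₀N²A/(2πR) = (4π×10⁻⁷)(1190)²(2.570×10^-4)/(2π×0.133) = 5.473×10^-4 H.
U = ½LI² = ½(5.473×10^-4)(12.6)² = 4.344×10^-2 J.

U ≈ 43.4 mJ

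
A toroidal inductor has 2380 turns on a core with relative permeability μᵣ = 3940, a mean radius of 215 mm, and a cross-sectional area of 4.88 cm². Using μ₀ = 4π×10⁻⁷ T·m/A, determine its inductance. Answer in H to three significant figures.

For a thin toroid, L = μ₀μᵣN²A/(2πR).
L = (4π×10⁻⁷)(3940)(2380)²(4.880×10^-4) / (2π×0.215 m) = 10.13 H.

L ≈ 10.1 H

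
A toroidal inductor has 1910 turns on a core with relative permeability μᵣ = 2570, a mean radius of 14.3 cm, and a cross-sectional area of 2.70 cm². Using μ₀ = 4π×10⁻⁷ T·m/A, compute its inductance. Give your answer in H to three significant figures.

L ≈ 3.54 H

For a thin toroid, L = μ₀μᵣN²A/(2πR).
L = (4π×10⁻⁷)(2570)(1910)²(2.700×10^-4) / (2π×0.143 m) = 3.54 H.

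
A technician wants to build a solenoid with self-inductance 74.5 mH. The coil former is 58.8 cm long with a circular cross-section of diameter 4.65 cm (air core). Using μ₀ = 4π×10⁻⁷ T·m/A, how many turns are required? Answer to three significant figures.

N ≈ 4530 turns

A = π(d/2)² = π(2.325×10^-2 m)² = 1.698×10^-3 m².
From L = μ₀N²A/ℓ, N = √(Lℓ / (μ₀A)).
N = √[(7.450×10^-2)(0.588) / ((4π×10⁻⁷)×1.698×10^-3)] = √(2.053×10^7) ≈ 4530.7.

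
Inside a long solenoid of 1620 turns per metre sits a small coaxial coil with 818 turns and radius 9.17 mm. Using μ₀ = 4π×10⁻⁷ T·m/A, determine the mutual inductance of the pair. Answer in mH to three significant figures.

The outer solenoid produces a uniform field B₁ = μ₀n₁I₁ across the inner coil,
so the flux linkage is N₂Φ = N₂B₁A₂ = μ₀n₁N₂A₂·I₁, giving M = μ₀n₁N₂A₂.
A₂ = πr² = π(9.170×10^-3 m)² = 2.642×10^-4 m².
M = (4π×10⁻⁷)(1620)(818)(2.642×10^-4) = 4.399×10^-4 H.

M ≈ 0.440 mH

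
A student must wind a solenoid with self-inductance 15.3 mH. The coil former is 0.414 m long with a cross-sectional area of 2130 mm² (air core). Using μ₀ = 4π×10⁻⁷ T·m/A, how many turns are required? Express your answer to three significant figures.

N ≈ 1540 turns

A = 2130 mm² = 2.130×10^-3 m².
From L = μ₀N²A/ℓ, N = √(Lℓ / (μ₀A)).
N = √[(1.530×10^-2)(0.414) / ((4π×10⁻⁷)×2.130×10^-3)] = √(2.366×10^6) ≈ 1538.3.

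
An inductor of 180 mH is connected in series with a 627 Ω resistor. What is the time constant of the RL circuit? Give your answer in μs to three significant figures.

τ = L/R = (0.18 H)/(627 Ω) = 2.871×10^-4 s.

τ ≈ 287 μs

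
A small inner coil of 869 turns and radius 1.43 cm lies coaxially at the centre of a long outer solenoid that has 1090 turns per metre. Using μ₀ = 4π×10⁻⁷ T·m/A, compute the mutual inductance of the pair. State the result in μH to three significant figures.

The outer solenoid produces a uniform field B₁ = μ₀n₁I₁ across the inner coil,
so the flux linkage is N₂Φ = N₂B₁A₂ = μ₀n₁N₂A₂·I₁, giving M = μ₀n₁N₂A₂.
A₂ = πr² = π(1.430×10^-2 m)² = 6.424×10^-4 m².
M = (4π×10⁻⁷)(1090)(869)(6.424×10^-4) = 7.647×10^-4 H.

M ≈ 765 μH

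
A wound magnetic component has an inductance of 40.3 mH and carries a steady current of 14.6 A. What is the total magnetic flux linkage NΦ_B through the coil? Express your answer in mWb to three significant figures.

NΦ_B ≈ 588 mWb

From L = NΦ_B/I, the flux linkage is NΦ_B = LI.
NΦ_B = (4.030×10^-2 H)(14.6 A) = 0.5884 Wb.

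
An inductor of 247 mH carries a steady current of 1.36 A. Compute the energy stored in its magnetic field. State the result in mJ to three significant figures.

U ≈ 228 mJ

Stored magnetic energy: U = ½LI².
U = ½(0.247 H)(1.36 A)² = 0.2284 J.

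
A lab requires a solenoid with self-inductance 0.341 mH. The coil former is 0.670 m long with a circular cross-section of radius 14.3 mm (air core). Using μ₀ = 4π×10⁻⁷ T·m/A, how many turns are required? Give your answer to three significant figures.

A = πr² = π(1.430×10^-2 m)² = 6.424×10^-4 m².
From L = μ₀N²A/ℓ, N = √(Lℓ / (μ₀A)).
N = √[(3.410×10^-4)(0.67) / ((4π×10⁻⁷)×6.424×10^-4)] = √(2.830×10^5) ≈ 532.0.

N ≈ 532 turns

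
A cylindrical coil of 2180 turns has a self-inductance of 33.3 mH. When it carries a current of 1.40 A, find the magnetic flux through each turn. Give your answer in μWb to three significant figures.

From L = NΦ_B/I, the flux per turn is Φ_B = LI/N.
Φ_B = (3.330×10^-2 H)(1.40 A)/2180 = 2.139×10^-5 Wb.

Φ_B ≈ 21.4 μWb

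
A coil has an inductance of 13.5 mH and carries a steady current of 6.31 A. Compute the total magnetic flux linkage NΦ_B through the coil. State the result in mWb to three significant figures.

NΦ_B ≈ 85.2 mWb

From L = NΦ_B/I, the flux linkage is NΦ_B = LI.
NΦ_B = (1.350×10^-2 H)(6.31 A) = 8.518×10^-2 Wb.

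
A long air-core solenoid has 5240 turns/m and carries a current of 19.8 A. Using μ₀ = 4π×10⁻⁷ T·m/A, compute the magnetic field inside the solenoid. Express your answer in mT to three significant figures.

Inside a long solenoid, B = μ₀nI.
B = (4π×10⁻⁷)(5.240×10^3 m⁻¹)(19.8 A) = 0.1304 T.

B ≈ 130 mT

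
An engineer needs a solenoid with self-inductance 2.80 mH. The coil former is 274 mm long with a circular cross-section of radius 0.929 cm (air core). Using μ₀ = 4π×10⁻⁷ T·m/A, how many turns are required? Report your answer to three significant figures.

N ≈ 1500 turns

A = πr² = π(9.290×10^-3 m)² = 2.711×10^-4 m².
From L = μ₀N²A/ℓ, N = √(Lℓ / (μ₀A)).
N = √[(2.800×10^-3)(0.274) / ((4π×10⁻⁷)×2.711×10^-4)] = √(2.252×10^6) ≈ 1500.6.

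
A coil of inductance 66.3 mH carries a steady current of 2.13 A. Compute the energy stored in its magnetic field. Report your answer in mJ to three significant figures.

U ≈ 150 mJ

Stored magnetic energy: U = ½LI².
U = ½(6.630×10^-2 H)(2.13 A)² = 0.1504 J.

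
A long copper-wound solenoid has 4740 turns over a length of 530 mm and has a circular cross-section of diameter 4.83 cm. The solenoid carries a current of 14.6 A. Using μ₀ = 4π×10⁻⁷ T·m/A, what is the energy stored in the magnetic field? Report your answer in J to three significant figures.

A = π(d/2)² = π(2.415×10^-2 m)² = 1.832×10^-3 m².
L = μ₀N²A/ℓ = (4π×10⁻⁷)(4740)²(1.832×10^-3)/(0.53) = 9.761×10^-2 H.
U = ½LI² = ½(9.761×10^-2)(14.6)² = 10.4 J.

U ≈ 10.4 J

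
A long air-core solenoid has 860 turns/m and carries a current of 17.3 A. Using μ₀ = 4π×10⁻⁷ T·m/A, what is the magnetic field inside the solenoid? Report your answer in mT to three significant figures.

B ≈ 18.7 mT

Inside a long solenoid, B = μ₀nI.
B = (4π×10⁻⁷)(860 m⁻¹)(17.3 A) = 1.870×10^-2 T.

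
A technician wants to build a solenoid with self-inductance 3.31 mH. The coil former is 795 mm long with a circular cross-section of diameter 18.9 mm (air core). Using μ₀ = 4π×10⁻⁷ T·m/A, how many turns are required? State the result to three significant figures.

A = π(d/2)² = π(9.450×10^-3 m)² = 2.806×10^-4 m².
From L = μ₀N²A/ℓ, N = √(Lℓ / (μ₀A)).
N = √[(3.310×10^-3)(0.795) / ((4π×10⁻⁷)×2.806×10^-4)] = √(7.464×10^6) ≈ 2732.0.

N ≈ 2730 turns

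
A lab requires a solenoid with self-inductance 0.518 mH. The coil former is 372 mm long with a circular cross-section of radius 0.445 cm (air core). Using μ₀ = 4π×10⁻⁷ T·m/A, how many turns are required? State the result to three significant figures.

A = πr² = π(4.450×10^-3 m)² = 6.221×10^-5 m².
From L = μ₀N²A/ℓ, N = √(Lℓ / (μ₀A)).
N = √[(5.180×10^-4)(0.372) / ((4π×10⁻⁷)×6.221×10^-5)] = √(2.4649×10^6) ≈ 1570.0.

N ≈ 1570 turns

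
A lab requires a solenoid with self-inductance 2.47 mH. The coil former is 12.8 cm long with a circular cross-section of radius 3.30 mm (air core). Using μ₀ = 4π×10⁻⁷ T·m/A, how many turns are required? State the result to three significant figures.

A = πr² = π(3.300×10^-3 m)² = 3.421×10^-5 m².
From L = μ₀N²A/ℓ, N = √(Lℓ / (μ₀A)).
N = √[(2.470×10^-3)(0.128) / ((4π×10⁻⁷)×3.421×10^-5)] = √(7.354×10^6) ≈ 2711.8.

N ≈ 2710 turns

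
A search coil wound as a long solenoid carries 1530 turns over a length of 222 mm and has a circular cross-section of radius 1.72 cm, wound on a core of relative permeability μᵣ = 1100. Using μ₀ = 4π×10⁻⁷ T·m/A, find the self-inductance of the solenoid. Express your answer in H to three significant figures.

A = πr² = π(1.720×10^-2 m)² = 9.294×10^-4 m².
For a long solenoid, L = μ₀μᵣN²A/ℓ.
L = (4π×10⁻⁷)(1100)(1530)²(9.294×10^-4)/(0.222 m) = 13.547 H.

L ≈ 13.5 H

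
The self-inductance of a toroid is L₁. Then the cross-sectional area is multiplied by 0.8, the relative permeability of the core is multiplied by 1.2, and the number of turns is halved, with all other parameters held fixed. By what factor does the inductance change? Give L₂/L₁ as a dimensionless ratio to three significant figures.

L₂/L₁ = 0.240

For a toroid, L ∝ μᵣN²A/R.
L₂/L₁ = (0.8) × (1.2) × (0.5)^2 = 0.240.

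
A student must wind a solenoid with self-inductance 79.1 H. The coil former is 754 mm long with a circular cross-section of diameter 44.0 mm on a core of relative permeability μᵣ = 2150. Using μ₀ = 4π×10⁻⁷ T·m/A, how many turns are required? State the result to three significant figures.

A = π(d/2)² = π(2.200×10^-2 m)² = 1.521×10^-3 m².
From L = μ₀μᵣN²A/ℓ, N = √(Lℓ / (μ₀μᵣA)).
N = √[(79.1)(0.754) / ((4π×10⁻⁷)(2150)×1.521×10^-3)] = √(1.452×10^7) ≈ 3810.2.

N ≈ 3810 turns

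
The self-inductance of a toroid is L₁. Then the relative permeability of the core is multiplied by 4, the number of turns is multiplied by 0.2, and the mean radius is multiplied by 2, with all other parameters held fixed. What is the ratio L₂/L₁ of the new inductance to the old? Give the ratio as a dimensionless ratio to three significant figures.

For a toroid, L ∝ μᵣN²A/R.
L₂/L₁ = (4) × (0.2)^2 × (2)^-1 = 0.0800.

L₂/L₁ = 0.0800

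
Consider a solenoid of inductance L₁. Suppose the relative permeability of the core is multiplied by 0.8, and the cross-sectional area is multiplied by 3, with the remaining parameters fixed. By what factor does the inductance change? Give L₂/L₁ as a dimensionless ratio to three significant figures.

For a solenoid, L ∝ μᵣN²A/ℓ.
L₂/L₁ = (0.8) × (3) = 2.40.

L₂/L₁ = 2.40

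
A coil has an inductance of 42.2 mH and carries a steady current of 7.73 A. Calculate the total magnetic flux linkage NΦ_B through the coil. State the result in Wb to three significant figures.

NΦ_B ≈ 0.326 Wb

From L = NΦ_B/I, the flux linkage is NΦ_B = LI.
NΦ_B = (4.220×10^-2 H)(7.73 A) = 0.3262 Wb.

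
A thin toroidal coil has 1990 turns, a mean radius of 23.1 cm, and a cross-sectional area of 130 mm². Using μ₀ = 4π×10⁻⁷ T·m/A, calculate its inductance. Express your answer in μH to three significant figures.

L ≈ 446 μH

For a thin toroid, L = μ₀N²A/(2πR).
L = (4π×10⁻⁷)(1990)²(1.300×10^-4) / (2π×0.231 m) = 4.457×10^-4 H.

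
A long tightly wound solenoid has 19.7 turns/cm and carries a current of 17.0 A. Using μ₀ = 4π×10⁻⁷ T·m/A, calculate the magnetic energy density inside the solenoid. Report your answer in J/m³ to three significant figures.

u ≈ 705 J/m³

B = μ₀nI = (4π×10⁻⁷)(1.970×10^3)(17.0) = 4.208×10^-2 T.
u = B²/(2μ₀) = (4.208×10^-2)²/(2×4π×10⁻⁷) = 704.7 J/m³.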